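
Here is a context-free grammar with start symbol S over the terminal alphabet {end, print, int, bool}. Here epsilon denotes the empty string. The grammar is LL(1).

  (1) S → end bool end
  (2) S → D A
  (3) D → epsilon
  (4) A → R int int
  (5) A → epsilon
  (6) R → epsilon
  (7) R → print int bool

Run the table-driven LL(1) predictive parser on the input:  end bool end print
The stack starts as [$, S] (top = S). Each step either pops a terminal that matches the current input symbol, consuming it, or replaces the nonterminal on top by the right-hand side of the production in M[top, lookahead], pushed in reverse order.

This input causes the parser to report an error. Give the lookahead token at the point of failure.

step 1: stack=$ S  input=end bool end print $  — expand S → end bool end
step 2: stack=$ end bool end  input=end bool end print $  — match end
step 3: stack=$ end bool  input=bool end print $  — match bool
step 4: stack=$ end  input=end print $  — match end
step 5: stack=$  input=print $  — error: stack empty but input remains

print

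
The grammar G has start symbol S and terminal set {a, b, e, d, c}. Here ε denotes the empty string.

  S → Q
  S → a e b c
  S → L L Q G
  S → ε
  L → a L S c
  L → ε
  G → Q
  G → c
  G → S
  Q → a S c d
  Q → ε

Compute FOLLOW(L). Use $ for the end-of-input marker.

{$, a, c}

FIRST(L): from L→a L S c we get {a}; from L→ε we get {ε}. So FIRST(L) = {ε, a}.
FIRST(Q): from Q→a S c d we get {a}; from Q→ε we get {ε}. So FIRST(Q) = {ε, a}.
FIRST(S): from S→Q we get {ε, a}; from S→a e b c we get {a}; from S→L L Q G we get {ε, a, c}; from S→ε we get {ε}. So FIRST(S) = {ε, a, c}.
FIRST(G): from G→Q we get {ε, a}; from G→c we get {c}; from G→S we get {ε, a, c}. So FIRST(G) = {ε, a, c}.
FOLLOW(S) includes $ since S is the start symbol.
FOLLOW(S): in L→a L S c, S is followed by c with FIRST {c}; in G→S, the suffix after S is empty, so FOLLOW(S) ⊇ FOLLOW(G) = {$, c}; in Q→a S c d, S is followed by c d with FIRST {c}. Thus FOLLOW(S) = {$, c}.
FOLLOW(L): in S→L L Q G (occurrence 1), L is followed by L Q G with FIRST {ε, a, c}; in S→L L Q G (occurrence 1), the suffix after L is nullable, so FOLLOW(L) ⊇ FOLLOW(S) = {$, c}; in S→L L Q G (occurrence 2), L is followed by Q G with FIRST {ε, a, c}; in S→L L Q G (occurrence 2), the suffix after L is nullable, so FOLLOW(L) ⊇ FOLLOW(S) = {$, c}; in L→a L S c, L is followed by S c with FIRST {a, c}. Thus FOLLOW(L) = {$, a, c}.
FOLLOW(G): in S→L L Q G, the suffix after G is empty, so FOLLOW(G) ⊇ FOLLOW(S) = {$, c}. Thus FOLLOW(G) = {$, c}.
FOLLOW(Q): in S→Q, the suffix after Q is empty, so FOLLOW(Q) ⊇ FOLLOW(S) = {$, c}; in S→L L Q G, Q is followed by G with FIRST {ε, a, c}; in S→L L Q G, the suffix after Q is nullable, so FOLLOW(Q) ⊇ FOLLOW(S) = {$, c}; in G→Q, the suffix after Q is empty, so FOLLOW(Q) ⊇ FOLLOW(G) = {$, c}. Thus FOLLOW(Q) = {$, a, c}.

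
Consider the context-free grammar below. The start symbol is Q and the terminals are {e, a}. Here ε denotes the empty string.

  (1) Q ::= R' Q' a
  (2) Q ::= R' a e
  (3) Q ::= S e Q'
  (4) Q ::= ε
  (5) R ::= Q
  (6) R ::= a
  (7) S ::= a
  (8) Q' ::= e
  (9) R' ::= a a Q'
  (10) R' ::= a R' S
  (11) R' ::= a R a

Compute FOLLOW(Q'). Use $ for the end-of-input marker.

FIRST(S) = {a}
FIRST(Q') = {e}
FIRST(R') = {a}
FIRST(Q) = {ε, a}  (via R' Q' a, R' a e, S e Q')
FIRST(R) = {ε, a}  (via Q)
FOLLOW(Q) includes $ since Q is the start symbol.
FOLLOW(R): in R'::=a R a, R is followed by a with FIRST {a}. Thus FOLLOW(R) = {a}.
FOLLOW(Q): in R::=Q, the suffix after Q is empty, so FOLLOW(Q) ⊇ FOLLOW(R) = {a}. Thus FOLLOW(Q) = {$, a}.
FOLLOW(R'): in Q::=R' Q' a, R' is followed by Q' a with FIRST {e}; in Q::=R' a e, R' is followed by a e with FIRST {a}; in R'::=a R' S, R' is followed by S with FIRST {a}. Thus FOLLOW(R') = {a, e}.
FOLLOW(S): in Q::=S e Q', S is followed by e Q' with FIRST {e}; in R'::=a R' S, the suffix after S is empty, so FOLLOW(S) ⊇ FOLLOW(R') = {a, e}. Thus FOLLOW(S) = {a, e}.
FOLLOW(Q'): in Q::=R' Q' a, Q' is followed by a with FIRST {a}; in Q::=S e Q', the suffix after Q' is empty, so FOLLOW(Q') ⊇ FOLLOW(Q) = {$, a}; in R'::=a a Q', the suffix after Q' is empty, so FOLLOW(Q') ⊇ FOLLOW(R') = {a, e}. Thus FOLLOW(Q') = {$, a, e}.

{$, a, e}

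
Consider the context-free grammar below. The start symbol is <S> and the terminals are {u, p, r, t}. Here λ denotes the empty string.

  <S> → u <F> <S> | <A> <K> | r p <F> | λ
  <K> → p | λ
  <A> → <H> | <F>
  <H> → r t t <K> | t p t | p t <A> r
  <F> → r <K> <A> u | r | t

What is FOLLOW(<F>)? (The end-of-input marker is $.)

FIRST(<K>): from <K>→p we get {p}; from <K>→λ we get {λ}. So FIRST(<K>) = {λ, p}.
FIRST(<H>): from <H>→r t t <K> we get {r}; from <H>→t p t we get {t}; from <H>→p t <A> r we get {p}. So FIRST(<H>) = {p, r, t}.
FIRST(<F>): from <F>→r <K> <A> u we get {r}; from <F>→r we get {r}; from <F>→t we get {t}. So FIRST(<F>) = {r, t}.
FIRST(<A>): from <A>→<H> we get {p, r, t}; from <A>→<F> we get {r, t}. So FIRST(<A>) = {p, r, t}.
FIRST(<S>): from <S>→u <F> <S> we get {u}; from <S>→<A> <K> we get {p, r, t}; from <S>→r p <F> we get {r}; from <S>→λ we get {λ}. So FIRST(<S>) = {λ, p, r, t, u}.
FOLLOW(<S>) includes $ since <S> is the start symbol.
FOLLOW(<S>): in <S>→u <F> <S>, the suffix after <S> is empty (adds nothing new). Thus FOLLOW(<S>) = {$}.
FOLLOW(<A>): in <S>→<A> <K>, <A> is followed by <K> with FIRST {λ, p}; in <S>→<A> <K>, the suffix after <A> is nullable, so FOLLOW(<A>) ⊇ FOLLOW(<S>) = {$}; in <H>→p t <A> r, <A> is followed by r with FIRST {r}; in <F>→r <K> <A> u, <A> is followed by u with FIRST {u}. Thus FOLLOW(<A>) = {$, p, r, u}.
FOLLOW(<H>): in <A>→<H>, the suffix after <H> is empty, so FOLLOW(<H>) ⊇ FOLLOW(<A>) = {$, p, r, u}. Thus FOLLOW(<H>) = {$, p, r, u}.
FOLLOW(<K>): in <S>→<A> <K>, the suffix after <K> is empty, so FOLLOW(<K>) ⊇ FOLLOW(<S>) = {$}; in <H>→r t t <K>, the suffix after <K> is empty, so FOLLOW(<K>) ⊇ FOLLOW(<H>) = {$, p, r, u}; in <F>→r <K> <A> u, <K> is followed by <A> u with FIRST {p, r, t}. Thus FOLLOW(<K>) = {$, p, r, t, u}.
FOLLOW(<F>): in <S>→u <F> <S>, <F> is followed by <S> with FIRST {λ, p, r, t, u}; in <S>→u <F> <S>, the suffix after <F> is nullable, so FOLLOW(<F>) ⊇ FOLLOW(<S>) = {$}; in <S>→r p <F>, the suffix after <F> is empty, so FOLLOW(<F>) ⊇ FOLLOW(<S>) = {$}; in <A>→<F>, the suffix after <F> is empty, so FOLLOW(<F>) ⊇ FOLLOW(<A>) = {$, p, r, u}. Thus FOLLOW(<F>) = {$, p, r, t, u}.

{$, p, r, t, u}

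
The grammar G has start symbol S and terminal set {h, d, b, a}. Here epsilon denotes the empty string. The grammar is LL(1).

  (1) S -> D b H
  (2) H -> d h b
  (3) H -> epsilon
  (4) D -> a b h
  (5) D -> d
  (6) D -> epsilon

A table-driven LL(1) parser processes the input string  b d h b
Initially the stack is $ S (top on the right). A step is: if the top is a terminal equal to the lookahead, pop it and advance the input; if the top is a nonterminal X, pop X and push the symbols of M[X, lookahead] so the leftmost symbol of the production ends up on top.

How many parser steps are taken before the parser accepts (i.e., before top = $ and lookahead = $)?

step 1: stack=$ S  input=b d h b $  — expand S -> D b H
step 2: stack=$ H b D  input=b d h b $  — expand D -> epsilon
step 3: stack=$ H b  input=b d h b $  — match b
step 4: stack=$ H  input=d h b $  — expand H -> d h b
step 5: stack=$ b h d  input=d h b $  — match d
step 6: stack=$ b h  input=h b $  — match h
step 7: stack=$ b  input=b $  — match b
Accept reached after 7 steps.

7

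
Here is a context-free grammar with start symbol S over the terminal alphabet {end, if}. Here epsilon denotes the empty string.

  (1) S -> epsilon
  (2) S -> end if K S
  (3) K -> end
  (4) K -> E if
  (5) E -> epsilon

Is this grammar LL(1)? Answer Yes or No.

FIRST(S) = {epsilon, end}
FIRST(K) = {end, if}
FIRST(E) = {epsilon}
FOLLOW(S) = {$}
FOLLOW(K) = {$, end}
FOLLOW(E) = {if}
Each cell of M receives at most one production.

Yes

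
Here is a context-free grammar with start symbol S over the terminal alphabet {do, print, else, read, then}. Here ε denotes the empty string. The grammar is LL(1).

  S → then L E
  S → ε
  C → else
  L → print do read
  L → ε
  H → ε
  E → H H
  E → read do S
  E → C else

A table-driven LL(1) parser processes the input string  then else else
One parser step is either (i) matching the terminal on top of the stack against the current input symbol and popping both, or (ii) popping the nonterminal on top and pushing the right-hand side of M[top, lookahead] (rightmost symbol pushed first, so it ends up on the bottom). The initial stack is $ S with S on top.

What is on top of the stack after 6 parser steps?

step 1: stack=$ S  input=then else else $  — expand S → then L E
step 2: stack=$ E L then  input=then else else $  — match then
step 3: stack=$ E L  input=else else $  — expand L → ε
step 4: stack=$ E  input=else else $  — expand E → C else
step 5: stack=$ else C  input=else else $  — expand C → else
step 6: stack=$ else else  input=else else $  — match else
Stack after step 6: $ else (top = else).

else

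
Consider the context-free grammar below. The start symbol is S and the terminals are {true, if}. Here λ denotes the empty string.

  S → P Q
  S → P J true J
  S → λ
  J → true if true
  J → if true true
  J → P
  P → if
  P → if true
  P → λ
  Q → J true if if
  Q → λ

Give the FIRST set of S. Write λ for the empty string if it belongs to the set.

{λ, if, true}

FIRST(P) = {λ, if}
FIRST(J) = {λ, if, true}  (via P)
FIRST(Q) = {λ, if, true}  (via J true if if)
FIRST(S) = {λ, if, true}  (via P Q, P J true J)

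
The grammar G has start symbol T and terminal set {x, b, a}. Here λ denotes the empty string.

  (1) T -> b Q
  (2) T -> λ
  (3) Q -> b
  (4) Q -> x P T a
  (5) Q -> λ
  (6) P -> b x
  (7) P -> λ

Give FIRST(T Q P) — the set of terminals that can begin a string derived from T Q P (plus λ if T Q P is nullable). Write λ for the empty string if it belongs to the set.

FIRST(T) = {λ, b}
FIRST(Q) = {λ, b, x}
FIRST(P) = {λ, b}
FIRST(T Q P): take FIRST of each symbol in turn, carrying on past any symbol whose FIRST contains λ; result {λ, b, x}.

{λ, b, x}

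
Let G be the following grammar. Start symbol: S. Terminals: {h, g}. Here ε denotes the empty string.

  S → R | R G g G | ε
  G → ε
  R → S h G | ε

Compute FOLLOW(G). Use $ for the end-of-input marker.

{$, g, h}

FIRST(G) = {ε}
FIRST(S) = {ε, g, h}  (via R, R G g G)
FIRST(R) = {ε, g, h}  (via S h G)
FOLLOW(S) includes $ since S is the start symbol.
FOLLOW(S): in R→S h G, S is followed by h G with FIRST {h}. Thus FOLLOW(S) = {$, h}.
FOLLOW(R): in S→R, the suffix after R is empty, so FOLLOW(R) ⊇ FOLLOW(S) = {$, h}; in S→R G g G, R is followed by G g G with FIRST {g}. Thus FOLLOW(R) = {$, g, h}.
FOLLOW(G): in S→R G g G (occurrence 1), G is followed by g G with FIRST {g}; in S→R G g G (occurrence 2), the suffix after G is empty, so FOLLOW(G) ⊇ FOLLOW(S) = {$, h}; in R→S h G, the suffix after G is empty, so FOLLOW(G) ⊇ FOLLOW(R) = {$, g, h}. Thus FOLLOW(G) = {$, g, h}.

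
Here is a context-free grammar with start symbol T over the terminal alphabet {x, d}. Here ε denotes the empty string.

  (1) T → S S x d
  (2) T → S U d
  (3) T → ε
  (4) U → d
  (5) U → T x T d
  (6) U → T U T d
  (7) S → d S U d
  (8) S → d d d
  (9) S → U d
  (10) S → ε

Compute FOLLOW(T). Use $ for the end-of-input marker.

FIRST(T) = {ε, d, x}  (via S S x d, S U d)
FIRST(U) = {d, x}  (via T x T d, T U T d)
FIRST(S) = {ε, d, x}  (via U d)
FOLLOW(T) includes $ since T is the start symbol.
FOLLOW(T): in U→T x T d (occurrence 1), T is followed by x T d with FIRST {x}; in U→T x T d (occurrence 2), T is followed by d with FIRST {d}; in U→T U T d (occurrence 1), T is followed by U T d with FIRST {d, x}; in U→T U T d (occurrence 2), T is followed by d with FIRST {d}. Thus FOLLOW(T) = {$, d, x}.
FOLLOW(U): in T→S U d, U is followed by d with FIRST {d}; in U→T U T d, U is followed by T d with FIRST {d, x}; in S→d S U d, U is followed by d with FIRST {d}; in S→U d, U is followed by d with FIRST {d}. Thus FOLLOW(U) = {d, x}.
FOLLOW(S): in T→S S x d (occurrence 1), S is followed by S x d with FIRST {d, x}; in T→S S x d (occurrence 2), S is followed by x d with FIRST {x}; in T→S U d, S is followed by U d with FIRST {d, x}; in S→d S U d, S is followed by U d with FIRST {d, x}. Thus FOLLOW(S) = {d, x}.

{$, d, x}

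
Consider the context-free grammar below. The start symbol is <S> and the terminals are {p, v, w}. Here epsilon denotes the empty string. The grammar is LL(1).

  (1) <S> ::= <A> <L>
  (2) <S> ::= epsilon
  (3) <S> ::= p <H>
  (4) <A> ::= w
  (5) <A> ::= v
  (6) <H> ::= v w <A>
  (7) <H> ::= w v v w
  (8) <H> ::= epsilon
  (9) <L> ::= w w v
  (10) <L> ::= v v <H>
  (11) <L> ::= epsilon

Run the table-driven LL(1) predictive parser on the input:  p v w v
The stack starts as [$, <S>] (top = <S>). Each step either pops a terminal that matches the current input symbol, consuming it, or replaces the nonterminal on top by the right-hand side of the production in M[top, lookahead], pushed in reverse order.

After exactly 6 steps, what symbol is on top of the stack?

     Stack      Input      Action
  1  $ <S>      p v w v $  expand <S> ::= p <H>
  2  $ <H> p    p v w v $  match p
  3  $ <H>      v w v $    expand <H> ::= v w <A>
  4  $ <A> w v  v w v $    match v
  5  $ <A> w    w v $      match w
  6  $ <A>      v $        expand <A> ::= v
Stack after step 6: $ v (top = v).

v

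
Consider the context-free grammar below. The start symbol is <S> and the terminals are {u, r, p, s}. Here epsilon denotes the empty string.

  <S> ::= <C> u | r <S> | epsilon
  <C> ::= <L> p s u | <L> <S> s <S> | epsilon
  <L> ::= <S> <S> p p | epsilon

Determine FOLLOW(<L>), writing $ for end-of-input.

{p, r, s, u}

FIRST(<S>): from <S>::=<C> u we get {p, r, s, u}; from <S>::=r <S> we get {r}; from <S>::=epsilon we get {epsilon}. So FIRST(<S>) = {epsilon, p, r, s, u}.
FIRST(<L>): from <L>::=<S> <S> p p we get {p, r, s, u}; from <L>::=epsilon we get {epsilon}. So FIRST(<L>) = {epsilon, p, r, s, u}.
FIRST(<C>): from <C>::=<L> p s u we get {p, r, s, u}; from <C>::=<L> <S> s <S> we get {p, r, s, u}; from <C>::=epsilon we get {epsilon}. So FIRST(<C>) = {epsilon, p, r, s, u}.
FOLLOW(<S>) includes $ since <S> is the start symbol.
FOLLOW(<C>): in <S>::=<C> u, <C> is followed by u with FIRST {u}. Thus FOLLOW(<C>) = {u}.
FOLLOW(<S>): in <S>::=r <S>, the suffix after <S> is empty (adds nothing new); in <C>::=<L> <S> s <S> (occurrence 1), <S> is followed by s <S> with FIRST {s}; in <C>::=<L> <S> s <S> (occurrence 2), the suffix after <S> is empty, so FOLLOW(<S>) ⊇ FOLLOW(<C>) = {u}; in <L>::=<S> <S> p p (occurrence 1), <S> is followed by <S> p p with FIRST {p, r, s, u}; in <L>::=<S> <S> p p (occurrence 2), <S> is followed by p p with FIRST {p}. Thus FOLLOW(<S>) = {$, p, r, s, u}.
FOLLOW(<L>): in <C>::=<L> p s u, <L> is followed by p s u with FIRST {p}; in <C>::=<L> <S> s <S>, <L> is followed by <S> s <S> with FIRST {p, r, s, u}. Thus FOLLOW(<L>) = {p, r, s, u}.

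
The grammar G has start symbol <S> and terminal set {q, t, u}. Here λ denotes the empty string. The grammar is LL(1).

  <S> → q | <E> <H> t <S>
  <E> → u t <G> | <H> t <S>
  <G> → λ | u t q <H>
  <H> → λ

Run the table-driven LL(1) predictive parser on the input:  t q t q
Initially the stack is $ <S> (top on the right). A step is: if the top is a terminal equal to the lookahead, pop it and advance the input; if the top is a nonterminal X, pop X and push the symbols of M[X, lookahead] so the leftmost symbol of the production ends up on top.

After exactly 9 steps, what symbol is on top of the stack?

     Stack                  Input      Action
  1  $ <S>                  t q t q $  expand <S> → <E> <H> t <S>
  2  $ <S> t <H> <E>        t q t q $  expand <E> → <H> t <S>
  3  $ <S> t <H> <S> t <H>  t q t q $  expand <H> → λ
  4  $ <S> t <H> <S> t      t q t q $  match t
  5  $ <S> t <H> <S>        q t q $    expand <S> → q
  6  $ <S> t <H> q          q t q $    match q
  7  $ <S> t <H>            t q $      expand <H> → λ
  8  $ <S> t                t q $      match t
  9  $ <S>                  q $        expand <S> → q
Stack after step 9: $ q (top = q).

q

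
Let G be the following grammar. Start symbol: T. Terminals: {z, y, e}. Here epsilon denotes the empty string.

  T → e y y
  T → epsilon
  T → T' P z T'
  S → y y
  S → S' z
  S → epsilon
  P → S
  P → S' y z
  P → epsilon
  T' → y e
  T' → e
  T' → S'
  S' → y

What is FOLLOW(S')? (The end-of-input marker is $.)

FIRST(S') = {y}
FIRST(S) = {epsilon, y}  (via S' z)
FIRST(T') = {e, y}  (via S')
FIRST(T) = {epsilon, e, y}  (via T' P z T')
FIRST(P) = {epsilon, y}  (via S, S' y z)
FOLLOW(T) includes $ since T is the start symbol.
FOLLOW(T): T appears on no right-hand side. Thus FOLLOW(T) = {$}.
FOLLOW(P): in T→T' P z T', P is followed by z T' with FIRST {z}. Thus FOLLOW(P) = {z}.
FOLLOW(S): in P→S, the suffix after S is empty, so FOLLOW(S) ⊇ FOLLOW(P) = {z}. Thus FOLLOW(S) = {z}.
FOLLOW(T'): in T→T' P z T' (occurrence 1), T' is followed by P z T' with FIRST {y, z}; in T→T' P z T' (occurrence 2), the suffix after T' is empty, so FOLLOW(T') ⊇ FOLLOW(T) = {$}. Thus FOLLOW(T') = {$, y, z}.
FOLLOW(S'): in S→S' z, S' is followed by z with FIRST {z}; in P→S' y z, S' is followed by y z with FIRST {y}; in T'→S', the suffix after S' is empty, so FOLLOW(S') ⊇ FOLLOW(T') = {$, y, z}. Thus FOLLOW(S') = {$, y, z}.

{$, y, z}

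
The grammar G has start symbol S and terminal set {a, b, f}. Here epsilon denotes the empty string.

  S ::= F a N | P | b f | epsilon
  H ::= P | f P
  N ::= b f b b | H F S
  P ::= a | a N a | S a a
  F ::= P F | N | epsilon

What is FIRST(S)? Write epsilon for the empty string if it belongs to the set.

{epsilon, a, b, f}

FIRST(S) = {epsilon, a, b, f}  (via F a N, P)
FIRST(P) = {a, b, f}  (via S a a)
FIRST(H) = {a, b, f}  (via P)
FIRST(N) = {a, b, f}  (via H F S)
FIRST(F) = {epsilon, a, b, f}  (via P F, N)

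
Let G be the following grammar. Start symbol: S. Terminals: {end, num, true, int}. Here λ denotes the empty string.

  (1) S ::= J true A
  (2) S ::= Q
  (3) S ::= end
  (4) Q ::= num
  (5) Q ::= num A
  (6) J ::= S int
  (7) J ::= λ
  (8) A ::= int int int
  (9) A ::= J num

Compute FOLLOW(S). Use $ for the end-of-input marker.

{$, int}

FIRST(Q) = {num}
FIRST(S) = {end, num, true}  (via J true A, Q)
FIRST(J) = {λ, end, num, true}  (via S int)
FIRST(A) = {end, int, num, true}  (via J num)
FOLLOW(S) includes $ since S is the start symbol.
FOLLOW(S): in J::=S int, S is followed by int with FIRST {int}. Thus FOLLOW(S) = {$, int}.
FOLLOW(Q): in S::=Q, the suffix after Q is empty, so FOLLOW(Q) ⊇ FOLLOW(S) = {$, int}. Thus FOLLOW(Q) = {$, int}.
FOLLOW(J): in S::=J true A, J is followed by true A with FIRST {true}; in A::=J num, J is followed by num with FIRST {num}. Thus FOLLOW(J) = {num, true}.
FOLLOW(A): in S::=J true A, the suffix after A is empty, so FOLLOW(A) ⊇ FOLLOW(S) = {$, int}; in Q::=num A, the suffix after A is empty, so FOLLOW(A) ⊇ FOLLOW(Q) = {$, int}. Thus FOLLOW(A) = {$, int}.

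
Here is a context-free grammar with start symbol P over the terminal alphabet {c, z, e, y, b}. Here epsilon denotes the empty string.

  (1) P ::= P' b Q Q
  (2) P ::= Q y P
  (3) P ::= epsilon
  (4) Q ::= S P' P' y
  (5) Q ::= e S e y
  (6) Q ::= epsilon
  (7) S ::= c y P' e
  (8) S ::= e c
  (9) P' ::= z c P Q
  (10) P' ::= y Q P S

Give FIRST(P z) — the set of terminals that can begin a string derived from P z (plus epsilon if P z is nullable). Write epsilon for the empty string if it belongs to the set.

FIRST(S) = {c, e}
FIRST(P') = {y, z}
FIRST(Q) = {epsilon, c, e}  (via S P' P' y)
FIRST(P) = {epsilon, c, e, y, z}  (via P' b Q Q, Q y P)
FIRST(P z): take FIRST of each symbol in turn, carrying on past any symbol whose FIRST contains epsilon; result {c, e, y, z}.

{c, e, y, z}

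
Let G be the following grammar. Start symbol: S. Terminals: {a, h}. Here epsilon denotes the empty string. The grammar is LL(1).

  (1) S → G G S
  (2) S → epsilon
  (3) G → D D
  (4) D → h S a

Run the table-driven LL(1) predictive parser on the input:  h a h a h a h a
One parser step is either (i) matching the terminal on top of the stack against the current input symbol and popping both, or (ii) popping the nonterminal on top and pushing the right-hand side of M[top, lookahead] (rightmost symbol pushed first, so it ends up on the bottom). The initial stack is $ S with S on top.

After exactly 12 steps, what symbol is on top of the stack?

step 1: stack=$ S  input=h a h a h a h a $  — expand S → G G S
step 2: stack=$ S G G  input=h a h a h a h a $  — expand G → D D
step 3: stack=$ S G D D  input=h a h a h a h a $  — expand D → h S a
step 4: stack=$ S G D a S h  input=h a h a h a h a $  — match h
step 5: stack=$ S G D a S  input=a h a h a h a $  — expand S → epsilon
step 6: stack=$ S G D a  input=a h a h a h a $  — match a
step 7: stack=$ S G D  input=h a h a h a $  — expand D → h S a
step 8: stack=$ S G a S h  input=h a h a h a $  — match h
step 9: stack=$ S G a S  input=a h a h a $  — expand S → epsilon
step 10: stack=$ S G a  input=a h a h a $  — match a
step 11: stack=$ S G  input=h a h a $  — expand G → D D
step 12: stack=$ S D D  input=h a h a $  — expand D → h S a
Stack after step 12: $ S D a S h (top = h).

h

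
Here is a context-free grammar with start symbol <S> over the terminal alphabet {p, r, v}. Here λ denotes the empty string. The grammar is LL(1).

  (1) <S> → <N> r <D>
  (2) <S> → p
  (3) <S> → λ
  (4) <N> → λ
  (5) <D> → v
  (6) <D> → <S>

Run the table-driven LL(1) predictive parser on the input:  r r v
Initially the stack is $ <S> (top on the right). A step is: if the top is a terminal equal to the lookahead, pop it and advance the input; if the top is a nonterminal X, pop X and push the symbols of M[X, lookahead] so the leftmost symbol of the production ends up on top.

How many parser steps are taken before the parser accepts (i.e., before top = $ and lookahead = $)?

9

step 1: stack=$ <S>  input=r r v $  — expand <S> → <N> r <D>
step 2: stack=$ <D> r <N>  input=r r v $  — expand <N> → λ
step 3: stack=$ <D> r  input=r r v $  — match r
step 4: stack=$ <D>  input=r v $  — expand <D> → <S>
step 5: stack=$ <S>  input=r v $  — expand <S> → <N> r <D>
step 6: stack=$ <D> r <N>  input=r v $  — expand <N> → λ
step 7: stack=$ <D> r  input=r v $  — match r
step 8: stack=$ <D>  input=v $  — expand <D> → v
step 9: stack=$ v  input=v $  — match v
Accept reached after 9 steps.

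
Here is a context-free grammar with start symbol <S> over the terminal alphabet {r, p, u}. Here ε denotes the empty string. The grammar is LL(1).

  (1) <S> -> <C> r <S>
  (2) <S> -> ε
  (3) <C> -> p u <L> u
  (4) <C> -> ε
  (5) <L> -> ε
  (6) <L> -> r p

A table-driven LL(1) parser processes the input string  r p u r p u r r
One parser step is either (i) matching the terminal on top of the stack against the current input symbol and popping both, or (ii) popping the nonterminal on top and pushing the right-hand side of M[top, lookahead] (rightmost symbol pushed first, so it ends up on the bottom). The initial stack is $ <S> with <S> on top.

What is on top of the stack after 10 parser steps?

u

step 1: stack=$ <S>  input=r p u r p u r r $  — expand <S> -> <C> r <S>
step 2: stack=$ <S> r <C>  input=r p u r p u r r $  — expand <C> -> ε
step 3: stack=$ <S> r  input=r p u r p u r r $  — match r
step 4: stack=$ <S>  input=p u r p u r r $  — expand <S> -> <C> r <S>
step 5: stack=$ <S> r <C>  input=p u r p u r r $  — expand <C> -> p u <L> u
step 6: stack=$ <S> r u <L> u p  input=p u r p u r r $  — match p
step 7: stack=$ <S> r u <L> u  input=u r p u r r $  — match u
step 8: stack=$ <S> r u <L>  input=r p u r r $  — expand <L> -> r p
step 9: stack=$ <S> r u p r  input=r p u r r $  — match r
step 10: stack=$ <S> r u p  input=p u r r $  — match p
Stack after step 10: $ <S> r u (top = u).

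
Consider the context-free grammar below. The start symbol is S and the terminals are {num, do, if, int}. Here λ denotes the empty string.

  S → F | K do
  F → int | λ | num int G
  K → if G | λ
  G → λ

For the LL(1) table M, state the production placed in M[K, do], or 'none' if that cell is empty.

K → λ

FIRST(F): from F→int we get {int}; from F→λ we get {λ}; from F→num int G we get {num}. So FIRST(F) = {λ, int, num}.
FIRST(K): from K→if G we get {if}; from K→λ we get {λ}. So FIRST(K) = {λ, if}.
FIRST(G): from G→λ we get {λ}. So FIRST(G) = {λ}.
FIRST(S): from S→F we get {λ, int, num}; from S→K do we get {do, if}. So FIRST(S) = {λ, do, if, int, num}.
FOLLOW(S) includes $ since S is the start symbol.
FOLLOW(K): in S→K do, K is followed by do with FIRST {do}. Thus FOLLOW(K) = {do}.
For K → if G: FIRST(if G) = {if}, so it goes in M[K, t] for t ∈ {if}.
For K → λ: FIRST(λ) = {λ}, so it goes in M[K, t] for t ∈ {}; since λ ∈ FIRST, also for every t ∈ FOLLOW(K) = {do}.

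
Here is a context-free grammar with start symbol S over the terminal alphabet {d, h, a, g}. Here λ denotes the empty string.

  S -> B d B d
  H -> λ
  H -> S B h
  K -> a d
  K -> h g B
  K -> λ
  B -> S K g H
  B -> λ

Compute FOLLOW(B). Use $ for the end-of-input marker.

FIRST(K): from K->a d we get {a}; from K->h g B we get {h}; from K->λ we get {λ}. So FIRST(K) = {λ, a, h}.
FIRST(S): from S->B d B d we get {d}. So FIRST(S) = {d}.
FIRST(H): from H->λ we get {λ}; from H->S B h we get {d}. So FIRST(H) = {λ, d}.
FIRST(B): from B->S K g H we get {d}; from B->λ we get {λ}. So FIRST(B) = {λ, d}.
FOLLOW(S) includes $ since S is the start symbol.
FOLLOW(S): in H->S B h, S is followed by B h with FIRST {d, h}; in B->S K g H, S is followed by K g H with FIRST {a, g, h}. Thus FOLLOW(S) = {$, a, d, g, h}.
FOLLOW(K): in B->S K g H, K is followed by g H with FIRST {g}. Thus FOLLOW(K) = {g}.
FOLLOW(B): in S->B d B d (occurrence 1), B is followed by d B d with FIRST {d}; in S->B d B d (occurrence 2), B is followed by d with FIRST {d}; in H->S B h, B is followed by h with FIRST {h}; in K->h g B, the suffix after B is empty, so FOLLOW(B) ⊇ FOLLOW(K) = {g}. Thus FOLLOW(B) = {d, g, h}.
FOLLOW(H): in B->S K g H, the suffix after H is empty, so FOLLOW(H) ⊇ FOLLOW(B) = {d, g, h}. Thus FOLLOW(H) = {d, g, h}.

{d, g, h}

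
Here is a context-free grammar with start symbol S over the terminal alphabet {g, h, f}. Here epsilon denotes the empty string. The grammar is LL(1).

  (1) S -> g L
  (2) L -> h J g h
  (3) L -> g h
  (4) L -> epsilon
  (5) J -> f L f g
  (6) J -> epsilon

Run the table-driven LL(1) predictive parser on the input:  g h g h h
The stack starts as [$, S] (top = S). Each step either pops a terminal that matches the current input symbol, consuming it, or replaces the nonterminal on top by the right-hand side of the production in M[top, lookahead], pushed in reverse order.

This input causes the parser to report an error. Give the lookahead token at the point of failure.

step 1: stack=$ S  input=g h g h h $  — expand S -> g L
step 2: stack=$ L g  input=g h g h h $  — match g
step 3: stack=$ L  input=h g h h $  — expand L -> h J g h
step 4: stack=$ h g J h  input=h g h h $  — match h
step 5: stack=$ h g J  input=g h h $  — expand J -> epsilon
step 6: stack=$ h g  input=g h h $  — match g
step 7: stack=$ h  input=h h $  — match h
step 8: stack=$  input=h $  — error: stack empty but input remains

h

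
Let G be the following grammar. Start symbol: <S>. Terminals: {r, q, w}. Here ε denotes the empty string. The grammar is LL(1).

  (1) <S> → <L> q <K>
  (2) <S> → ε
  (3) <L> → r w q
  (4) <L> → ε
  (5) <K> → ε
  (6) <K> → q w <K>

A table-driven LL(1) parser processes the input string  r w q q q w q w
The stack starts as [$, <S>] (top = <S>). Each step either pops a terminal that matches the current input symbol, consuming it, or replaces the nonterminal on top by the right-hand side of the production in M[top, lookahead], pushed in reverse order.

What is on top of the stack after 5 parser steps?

     Stack          Input              Action
  1  $ <S>          r w q q q w q w $  expand <S> → <L> q <K>
  2  $ <K> q <L>    r w q q q w q w $  expand <L> → r w q
  3  $ <K> q q w r  r w q q q w q w $  match r
  4  $ <K> q q w    w q q q w q w $    match w
  5  $ <K> q q      q q q w q w $      match q
Stack after step 5: $ <K> q (top = q).

q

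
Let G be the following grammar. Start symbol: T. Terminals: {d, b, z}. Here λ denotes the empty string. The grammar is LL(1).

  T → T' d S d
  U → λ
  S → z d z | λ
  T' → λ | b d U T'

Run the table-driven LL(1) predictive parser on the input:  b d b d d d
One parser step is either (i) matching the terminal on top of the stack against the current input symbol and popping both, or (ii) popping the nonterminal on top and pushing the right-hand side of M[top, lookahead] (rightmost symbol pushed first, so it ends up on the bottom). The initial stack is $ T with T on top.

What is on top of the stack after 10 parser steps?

d

      Stack             Input          Action
   1  $ T               b d b d d d $  expand T → T' d S d
   2  $ d S d T'        b d b d d d $  expand T' → b d U T'
   3  $ d S d T' U d b  b d b d d d $  match b
   4  $ d S d T' U d    d b d d d $    match d
   5  $ d S d T' U      b d d d $      expand U → λ
   6  $ d S d T'        b d d d $      expand T' → b d U T'
   7  $ d S d T' U d b  b d d d $      match b
   8  $ d S d T' U d    d d d $        match d
   9  $ d S d T' U      d d $          expand U → λ
  10  $ d S d T'        d d $          expand T' → λ
Stack after step 10: $ d S d (top = d).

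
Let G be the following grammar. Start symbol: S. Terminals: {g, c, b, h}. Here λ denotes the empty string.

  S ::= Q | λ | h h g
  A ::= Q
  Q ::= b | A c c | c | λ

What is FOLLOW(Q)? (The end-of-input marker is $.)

{$, c}

FIRST(S) = {λ, b, c, h}  (via Q)
FIRST(A) = {λ, b, c}  (via Q)
FIRST(Q) = {λ, b, c}  (via A c c)
FOLLOW(S) includes $ since S is the start symbol.
FOLLOW(S): S appears on no right-hand side. Thus FOLLOW(S) = {$}.
FOLLOW(A): in Q::=A c c, A is followed by c c with FIRST {c}. Thus FOLLOW(A) = {c}.
FOLLOW(Q): in S::=Q, the suffix after Q is empty, so FOLLOW(Q) ⊇ FOLLOW(S) = {$}; in A::=Q, the suffix after Q is empty, so FOLLOW(Q) ⊇ FOLLOW(A) = {c}. Thus FOLLOW(Q) = {$, c}.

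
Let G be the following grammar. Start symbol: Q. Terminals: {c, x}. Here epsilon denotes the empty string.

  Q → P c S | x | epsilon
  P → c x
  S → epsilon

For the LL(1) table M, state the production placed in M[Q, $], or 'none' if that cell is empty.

FIRST(P) = {c}
FIRST(S) = {epsilon}
FIRST(Q) = {epsilon, c, x}  (via P c S)
FOLLOW(Q) includes $ since Q is the start symbol.
FOLLOW(Q): Q appears on no right-hand side. Thus FOLLOW(Q) = {$}.
For Q → P c S: FIRST(P c S) = {c}, so it goes in M[Q, t] for t ∈ {c}.
For Q → x: FIRST(x) = {x}, so it goes in M[Q, t] for t ∈ {x}.
For Q → epsilon: FIRST(epsilon) = {epsilon}, so it goes in M[Q, t] for t ∈ {}; since epsilon ∈ FIRST, also for every t ∈ FOLLOW(Q) = {$}.

Q → epsilon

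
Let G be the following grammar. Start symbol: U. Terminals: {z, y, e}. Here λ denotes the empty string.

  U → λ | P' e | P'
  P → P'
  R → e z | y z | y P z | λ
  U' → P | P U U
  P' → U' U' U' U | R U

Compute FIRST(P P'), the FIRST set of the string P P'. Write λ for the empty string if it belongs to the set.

{λ, e, y}

FIRST(R) = {λ, e, y}
FIRST(U) = {λ, e, y}  (via P' e, P')
FIRST(P) = {λ, e, y}  (via P')
FIRST(U') = {λ, e, y}  (via P, P U U)
FIRST(P') = {λ, e, y}  (via U' U' U' U, R U)
FIRST(P P'): take FIRST of each symbol in turn, carrying on past any symbol whose FIRST contains λ; result {λ, e, y}.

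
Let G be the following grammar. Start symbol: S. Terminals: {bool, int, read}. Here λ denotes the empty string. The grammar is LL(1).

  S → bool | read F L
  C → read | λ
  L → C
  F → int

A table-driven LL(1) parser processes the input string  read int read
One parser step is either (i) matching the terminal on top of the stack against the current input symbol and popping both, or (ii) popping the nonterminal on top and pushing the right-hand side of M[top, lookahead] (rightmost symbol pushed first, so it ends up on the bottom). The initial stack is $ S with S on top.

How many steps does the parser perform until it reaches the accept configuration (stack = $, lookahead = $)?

7

step 1: stack=$ S  input=read int read $  — expand S → read F L
step 2: stack=$ L F read  input=read int read $  — match read
step 3: stack=$ L F  input=int read $  — expand F → int
step 4: stack=$ L int  input=int read $  — match int
step 5: stack=$ L  input=read $  — expand L → C
step 6: stack=$ C  input=read $  — expand C → read
step 7: stack=$ read  input=read $  — match read
Accept reached after 7 steps.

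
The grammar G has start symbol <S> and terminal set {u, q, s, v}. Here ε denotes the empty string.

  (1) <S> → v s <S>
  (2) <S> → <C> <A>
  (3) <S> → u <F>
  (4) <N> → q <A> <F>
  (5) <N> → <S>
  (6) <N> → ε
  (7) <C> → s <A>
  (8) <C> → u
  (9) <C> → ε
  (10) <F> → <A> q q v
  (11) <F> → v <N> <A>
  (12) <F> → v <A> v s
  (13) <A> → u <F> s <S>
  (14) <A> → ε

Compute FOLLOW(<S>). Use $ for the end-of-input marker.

{$, q, s, u, v}

FIRST(<C>): from <C>→s <A> we get {s}; from <C>→u we get {u}; from <C>→ε we get {ε}. So FIRST(<C>) = {ε, s, u}.
FIRST(<A>): from <A>→u <F> s <S> we get {u}; from <A>→ε we get {ε}. So FIRST(<A>) = {ε, u}.
FIRST(<S>): from <S>→v s <S> we get {v}; from <S>→<C> <A> we get {ε, s, u}; from <S>→u <F> we get {u}. So FIRST(<S>) = {ε, s, u, v}.
FIRST(<F>): from <F>→<A> q q v we get {q, u}; from <F>→v <N> <A> we get {v}; from <F>→v <A> v s we get {v}. So FIRST(<F>) = {q, u, v}.
FIRST(<N>): from <N>→q <A> <F> we get {q}; from <N>→<S> we get {ε, s, u, v}; from <N>→ε we get {ε}. So FIRST(<N>) = {ε, q, s, u, v}.
FOLLOW(<S>) includes $ since <S> is the start symbol.
FOLLOW(<S>): in <S>→v s <S>, the suffix after <S> is empty (adds nothing new); in <N>→<S>, the suffix after <S> is empty, so FOLLOW(<S>) ⊇ FOLLOW(<N>) = {$, q, s, u, v}; in <A>→u <F> s <S>, the suffix after <S> is empty, so FOLLOW(<S>) ⊇ FOLLOW(<A>) = {$, q, s, u, v}. Thus FOLLOW(<S>) = {$, q, s, u, v}.
FOLLOW(<C>): in <S>→<C> <A>, <C> is followed by <A> with FIRST {ε, u}; in <S>→<C> <A>, the suffix after <C> is nullable, so FOLLOW(<C>) ⊇ FOLLOW(<S>) = {$, q, s, u, v}. Thus FOLLOW(<C>) = {$, q, s, u, v}.
FOLLOW(<N>): in <F>→v <N> <A>, <N> is followed by <A> with FIRST {ε, u}; in <F>→v <N> <A>, the suffix after <N> is nullable, so FOLLOW(<N>) ⊇ FOLLOW(<F>) = {$, q, s, u, v}. Thus FOLLOW(<N>) = {$, q, s, u, v}.
FOLLOW(<F>): in <S>→u <F>, the suffix after <F> is empty, so FOLLOW(<F>) ⊇ FOLLOW(<S>) = {$, q, s, u, v}; in <N>→q <A> <F>, the suffix after <F> is empty, so FOLLOW(<F>) ⊇ FOLLOW(<N>) = {$, q, s, u, v}; in <A>→u <F> s <S>, <F> is followed by s <S> with FIRST {s}. Thus FOLLOW(<F>) = {$, q, s, u, v}.
FOLLOW(<A>): in <S>→<C> <A>, the suffix after <A> is empty, so FOLLOW(<A>) ⊇ FOLLOW(<S>) = {$, q, s, u, v}; in <N>→q <A> <F>, <A> is followed by <F> with FIRST {q, u, v}; in <C>→s <A>, the suffix after <A> is empty, so FOLLOW(<A>) ⊇ FOLLOW(<C>) = {$, q, s, u, v}; in <F>→<A> q q v, <A> is followed by q q v with FIRST {q}; in <F>→v <N> <A>, the suffix after <A> is empty, so FOLLOW(<A>) ⊇ FOLLOW(<F>) = {$, q, s, u, v}; in <F>→v <A> v s, <A> is followed by v s with FIRST {v}. Thus FOLLOW(<A>) = {$, q, s, u, v}.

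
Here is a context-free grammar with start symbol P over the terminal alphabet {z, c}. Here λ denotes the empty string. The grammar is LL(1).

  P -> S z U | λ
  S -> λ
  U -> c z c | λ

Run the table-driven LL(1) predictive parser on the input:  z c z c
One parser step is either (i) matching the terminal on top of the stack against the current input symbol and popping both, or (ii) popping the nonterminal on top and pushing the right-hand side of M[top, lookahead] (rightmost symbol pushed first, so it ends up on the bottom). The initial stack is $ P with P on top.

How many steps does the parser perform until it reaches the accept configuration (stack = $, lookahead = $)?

step 1: stack=$ P  input=z c z c $  — expand P -> S z U
step 2: stack=$ U z S  input=z c z c $  — expand S -> λ
step 3: stack=$ U z  input=z c z c $  — match z
step 4: stack=$ U  input=c z c $  — expand U -> c z c
step 5: stack=$ c z c  input=c z c $  — match c
step 6: stack=$ c z  input=z c $  — match z
step 7: stack=$ c  input=c $  — match c
Accept reached after 7 steps.

7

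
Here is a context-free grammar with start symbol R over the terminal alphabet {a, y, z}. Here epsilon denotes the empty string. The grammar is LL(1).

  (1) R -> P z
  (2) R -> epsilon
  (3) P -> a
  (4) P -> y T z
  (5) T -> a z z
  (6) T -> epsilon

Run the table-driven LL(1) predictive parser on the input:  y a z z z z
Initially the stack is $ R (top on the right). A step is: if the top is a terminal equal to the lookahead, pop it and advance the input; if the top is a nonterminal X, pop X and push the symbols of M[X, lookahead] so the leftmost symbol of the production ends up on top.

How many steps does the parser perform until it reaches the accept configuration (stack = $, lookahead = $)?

     Stack        Input          Action
  1  $ R          y a z z z z $  expand R -> P z
  2  $ z P        y a z z z z $  expand P -> y T z
  3  $ z z T y    y a z z z z $  match y
  4  $ z z T      a z z z z $    expand T -> a z z
  5  $ z z z z a  a z z z z $    match a
  6  $ z z z z    z z z z $      match z
  7  $ z z z      z z z $        match z
  8  $ z z        z z $          match z
  9  $ z          z $            match z
Accept reached after 9 steps.

9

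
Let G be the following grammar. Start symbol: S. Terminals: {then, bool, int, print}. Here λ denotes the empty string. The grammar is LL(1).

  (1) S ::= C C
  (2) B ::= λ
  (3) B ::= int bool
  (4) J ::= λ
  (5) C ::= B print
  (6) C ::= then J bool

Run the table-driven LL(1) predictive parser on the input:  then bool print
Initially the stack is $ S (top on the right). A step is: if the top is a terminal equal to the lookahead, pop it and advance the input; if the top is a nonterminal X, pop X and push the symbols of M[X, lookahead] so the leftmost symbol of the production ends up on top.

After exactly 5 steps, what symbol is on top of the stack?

C

step 1: stack=$ S  input=then bool print $  — expand S ::= C C
step 2: stack=$ C C  input=then bool print $  — expand C ::= then J bool
step 3: stack=$ C bool J then  input=then bool print $  — match then
step 4: stack=$ C bool J  input=bool print $  — expand J ::= λ
step 5: stack=$ C bool  input=bool print $  — match bool
Stack after step 5: $ C (top = C).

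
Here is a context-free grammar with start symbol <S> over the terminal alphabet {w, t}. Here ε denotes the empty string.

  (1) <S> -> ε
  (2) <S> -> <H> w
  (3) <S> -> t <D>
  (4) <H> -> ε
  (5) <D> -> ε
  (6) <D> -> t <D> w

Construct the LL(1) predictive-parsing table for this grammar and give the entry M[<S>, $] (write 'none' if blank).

FIRST(<H>) = {ε}
FIRST(<D>) = {ε, t}
FIRST(<S>) = {ε, t, w}  (via <H> w)
FOLLOW(<S>) includes $ since <S> is the start symbol.
FOLLOW(<S>): <S> appears on no right-hand side. Thus FOLLOW(<S>) = {$}.
For <S> -> ε: FIRST(ε) = {ε}, so it goes in M[<S>, t] for t ∈ {}; since ε ∈ FIRST, also for every t ∈ FOLLOW(<S>) = {$}.
For <S> -> <H> w: FIRST(<H> w) = {w}, so it goes in M[<S>, t] for t ∈ {w}.
For <S> -> t <D>: FIRST(t <D>) = {t}, so it goes in M[<S>, t] for t ∈ {t}.

<S> -> ε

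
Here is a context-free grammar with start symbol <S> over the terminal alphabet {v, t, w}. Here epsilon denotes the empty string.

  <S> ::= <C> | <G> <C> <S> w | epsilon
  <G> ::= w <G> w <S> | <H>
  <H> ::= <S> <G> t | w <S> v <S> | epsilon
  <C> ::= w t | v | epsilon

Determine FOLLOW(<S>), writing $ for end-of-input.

{$, t, v, w}

FIRST(<C>): from <C>::=w t we get {w}; from <C>::=v we get {v}; from <C>::=epsilon we get {epsilon}. So FIRST(<C>) = {epsilon, v, w}.
FIRST(<S>): from <S>::=<C> we get {epsilon, v, w}; from <S>::=<G> <C> <S> w we get {t, v, w}; from <S>::=epsilon we get {epsilon}. So FIRST(<S>) = {epsilon, t, v, w}.
FIRST(<G>): from <G>::=w <G> w <S> we get {w}; from <G>::=<H> we get {epsilon, t, v, w}. So FIRST(<G>) = {epsilon, t, v, w}.
FIRST(<H>): from <H>::=<S> <G> t we get {t, v, w}; from <H>::=w <S> v <S> we get {w}; from <H>::=epsilon we get {epsilon}. So FIRST(<H>) = {epsilon, t, v, w}.
FOLLOW(<S>) includes $ since <S> is the start symbol.
FOLLOW(<G>): in <S>::=<G> <C> <S> w, <G> is followed by <C> <S> w with FIRST {t, v, w}; in <G>::=w <G> w <S>, <G> is followed by w <S> with FIRST {w}; in <H>::=<S> <G> t, <G> is followed by t with FIRST {t}. Thus FOLLOW(<G>) = {t, v, w}.
FOLLOW(<H>): in <G>::=<H>, the suffix after <H> is empty, so FOLLOW(<H>) ⊇ FOLLOW(<G>) = {t, v, w}. Thus FOLLOW(<H>) = {t, v, w}.
FOLLOW(<S>): in <S>::=<G> <C> <S> w, <S> is followed by w with FIRST {w}; in <G>::=w <G> w <S>, the suffix after <S> is empty, so FOLLOW(<S>) ⊇ FOLLOW(<G>) = {t, v, w}; in <H>::=<S> <G> t, <S> is followed by <G> t with FIRST {t, v, w}; in <H>::=w <S> v <S> (occurrence 1), <S> is followed by v <S> with FIRST {v}; in <H>::=w <S> v <S> (occurrence 2), the suffix after <S> is empty, so FOLLOW(<S>) ⊇ FOLLOW(<H>) = {t, v, w}. Thus FOLLOW(<S>) = {$, t, v, w}.
FOLLOW(<C>): in <S>::=<C>, the suffix after <C> is empty, so FOLLOW(<C>) ⊇ FOLLOW(<S>) = {$, t, v, w}; in <S>::=<G> <C> <S> w, <C> is followed by <S> w with FIRST {t, v, w}. Thus FOLLOW(<C>) = {$, t, v, w}.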